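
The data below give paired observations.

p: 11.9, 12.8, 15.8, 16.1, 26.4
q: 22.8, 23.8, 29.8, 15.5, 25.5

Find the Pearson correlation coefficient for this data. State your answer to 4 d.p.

0.1723

n = 5, Σp = 83, Σq = 117.4, Σp² = 1511.26, Σq² = 2864.82, Σpq = 1969.55
nΣpq − ΣpΣq = 9847.75 − 9744.2 = 103.55
nΣp² − (Σp)² = 7556.3 − 6889 = 667.3; nΣq² − (Σq)² = 14324.1 − 13782.76 = 541.34
r = 103.55 / √(667.3 × 541.34) = 103.55 / 601.0293 ≈ 0.1723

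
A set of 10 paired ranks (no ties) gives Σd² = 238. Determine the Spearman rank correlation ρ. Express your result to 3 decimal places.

-0.442

ρ = 1 − 6Σd² / [n(n²−1)] = 1 − 6×238 / (10×99)
  = 1 − 1428/990 = 1 − 1.4424 ≈ -0.442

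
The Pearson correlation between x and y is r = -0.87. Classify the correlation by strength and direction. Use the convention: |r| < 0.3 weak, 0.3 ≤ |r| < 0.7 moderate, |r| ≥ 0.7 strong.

r = -0.87 < 0 so the relationship is negative.
|r| = 0.87, which falls in the strong range.

strong negative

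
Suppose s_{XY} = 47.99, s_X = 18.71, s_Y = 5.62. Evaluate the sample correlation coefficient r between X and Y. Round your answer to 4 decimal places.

r = Cov(X,Y) / (s_X · s_Y) = 47.99 / (18.71 × 5.62)
  = 47.99 / 105.1502 ≈ 0.4564

0.4564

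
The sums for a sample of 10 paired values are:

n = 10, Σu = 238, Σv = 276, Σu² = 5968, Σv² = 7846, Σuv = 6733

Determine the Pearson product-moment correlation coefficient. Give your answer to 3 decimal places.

0.624

r = (nΣuv − ΣuΣv) / √[(nΣu² − (Σu)²)(nΣv² − (Σv)²)]
Numerator: 10×6733 − 238×276 = 1642
Denominator: √[(59680 − 56644)(78460 − 76176)] = √[3036 × 2284] = 2633.2915
r = 1642 / 2633.2915 ≈ 0.624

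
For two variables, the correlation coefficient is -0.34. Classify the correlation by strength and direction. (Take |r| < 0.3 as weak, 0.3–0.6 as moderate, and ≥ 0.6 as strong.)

moderate negative

r = -0.34 < 0 so the relationship is negative.
|r| = 0.34, which falls in the moderate range.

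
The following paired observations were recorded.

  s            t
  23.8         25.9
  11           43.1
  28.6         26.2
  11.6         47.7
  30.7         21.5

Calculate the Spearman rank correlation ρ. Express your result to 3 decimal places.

Rank s: 3, 1, 4, 2, 5
Rank t: 2, 4, 3, 5, 1
d = rank(s) − rank(t): 1, -3, 1, -3, 4; Σd² = 36
ρ = 1 − 6Σd² / [n(n²−1)] = 1 − 6×36 / (5×24) = 1 − 216/120 ≈ -0.800

-0.800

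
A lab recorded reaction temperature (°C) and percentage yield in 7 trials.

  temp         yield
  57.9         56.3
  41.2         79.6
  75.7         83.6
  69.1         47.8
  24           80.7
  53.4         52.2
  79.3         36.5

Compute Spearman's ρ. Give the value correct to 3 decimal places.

Rank temp: 4, 2, 6, 5, 1, 3, 7
Rank yield: 4, 5, 7, 2, 6, 3, 1
d = rank(temp) − rank(yield): 0, -3, -1, 3, -5, 0, 6; Σd² = 80
ρ = 1 − 6Σd² / [n(n²−1)] = 1 − 6×80 / (7×48) = 1 − 480/336 ≈ -0.429

-0.429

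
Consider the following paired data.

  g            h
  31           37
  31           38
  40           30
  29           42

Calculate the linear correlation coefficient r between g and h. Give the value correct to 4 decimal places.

-0.9662

n = 4, Σg = 131, Σh = 147, Σg² = 4363, Σh² = 5477, Σgh = 4743
nΣgh − ΣgΣh = 18972 − 19257 = -285
nΣg² − (Σg)² = 17452 − 17161 = 291; nΣh² − (Σh)² = 21908 − 21609 = 299
r = -285 / √(291 × 299) = -285 / 294.9729 ≈ -0.9662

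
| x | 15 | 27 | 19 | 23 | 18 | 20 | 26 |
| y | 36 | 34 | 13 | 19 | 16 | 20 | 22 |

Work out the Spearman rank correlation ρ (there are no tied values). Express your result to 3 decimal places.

Rank x: 1, 7, 3, 5, 2, 4, 6
Rank y: 7, 6, 1, 3, 2, 4, 5
d = rank(x) − rank(y): -6, 1, 2, 2, 0, 0, 1; Σd² = 46
ρ = 1 − 6Σd² / [n(n²−1)] = 1 − 6×46 / (7×48) = 1 − 276/336 ≈ 0.179

0.179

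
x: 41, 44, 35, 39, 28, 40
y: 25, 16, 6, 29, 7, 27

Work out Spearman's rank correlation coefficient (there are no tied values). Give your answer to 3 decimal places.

Rank x: 5, 6, 2, 3, 1, 4
Rank y: 4, 3, 1, 6, 2, 5
d = rank(x) − rank(y): 1, 3, 1, -3, -1, -1; Σd² = 22
ρ = 1 − 6Σd² / [n(n²−1)] = 1 − 6×22 / (6×35) = 1 − 132/210 ≈ 0.371

0.371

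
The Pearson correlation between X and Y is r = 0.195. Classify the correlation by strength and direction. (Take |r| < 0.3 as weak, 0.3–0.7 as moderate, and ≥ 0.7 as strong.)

weak positive

r = 0.195 > 0 so the relationship is positive.
|r| = 0.195, which falls in the weak range.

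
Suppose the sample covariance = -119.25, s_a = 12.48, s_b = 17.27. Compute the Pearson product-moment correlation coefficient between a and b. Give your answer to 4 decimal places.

r = Cov(a,b) / (s_a · s_b) = -119.25 / (12.48 × 17.27)
  = -119.25 / 215.5296 ≈ -0.5533

-0.5533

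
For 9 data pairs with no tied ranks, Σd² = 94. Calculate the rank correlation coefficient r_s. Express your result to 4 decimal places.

0.2167

ρ = 1 − 6Σd² / [n(n²−1)] = 1 − 6×94 / (9×80)
  = 1 − 564/720 = 1 − 0.78333 ≈ 0.2167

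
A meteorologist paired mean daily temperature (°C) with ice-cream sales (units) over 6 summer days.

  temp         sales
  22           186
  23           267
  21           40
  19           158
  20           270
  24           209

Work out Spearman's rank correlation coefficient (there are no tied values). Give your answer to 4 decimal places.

0.2571

Rank temp: 4, 5, 3, 1, 2, 6
Rank sales: 3, 5, 1, 2, 6, 4
d = rank(temp) − rank(sales): 1, 0, 2, -1, -4, 2; Σd² = 26
ρ = 1 − 6Σd² / [n(n²−1)] = 1 − 6×26 / (6×35) = 1 − 156/210 ≈ 0.2571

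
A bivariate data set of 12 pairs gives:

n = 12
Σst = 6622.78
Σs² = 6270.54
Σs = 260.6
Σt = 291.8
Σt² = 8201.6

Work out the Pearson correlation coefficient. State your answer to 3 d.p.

0.348

r = (nΣst − ΣsΣt) / √[(nΣs² − (Σs)²)(nΣt² − (Σt)²)]
Numerator: 12×6622.78 − 260.6×291.8 = 3430.28
Denominator: √[(75246.48 − 67912.36)(98419.2 − 85147.24)] = √[7334.12 × 13271.96] = 9866.0097
r = 3430.28 / 9866.0097 ≈ 0.348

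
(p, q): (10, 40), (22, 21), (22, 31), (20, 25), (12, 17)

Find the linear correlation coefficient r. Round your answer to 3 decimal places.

n = 5, Σp = 86, Σq = 134, Σp² = 1612, Σq² = 3916, Σpq = 2248
nΣpq − ΣpΣq = 11240 − 11524 = -284
nΣp² − (Σp)² = 8060 − 7396 = 664; nΣq² − (Σq)² = 19580 − 17956 = 1624
r = -284 / √(664 × 1624) = -284 / 1038.4296 ≈ -0.273

-0.273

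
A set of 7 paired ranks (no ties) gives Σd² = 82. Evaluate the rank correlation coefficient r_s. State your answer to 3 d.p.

ρ = 1 − 6Σd² / [n(n²−1)] = 1 − 6×82 / (7×48)
  = 1 − 492/336 = 1 − 1.4643 ≈ -0.464

-0.464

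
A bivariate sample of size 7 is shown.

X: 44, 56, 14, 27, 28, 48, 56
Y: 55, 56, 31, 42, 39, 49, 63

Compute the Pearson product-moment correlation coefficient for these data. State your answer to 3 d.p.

n = 7, ΣX = 273, ΣY = 335, ΣX² = 12221, ΣY² = 16777, ΣXY = 14096
nΣXY − ΣXΣY = 98672 − 91455 = 7217
nΣX² − (ΣX)² = 85547 − 74529 = 11018; nΣY² − (ΣY)² = 117439 − 112225 = 5214
r = 7217 / √(11018 × 5214) = 7217 / 7579.4361 ≈ 0.952

0.952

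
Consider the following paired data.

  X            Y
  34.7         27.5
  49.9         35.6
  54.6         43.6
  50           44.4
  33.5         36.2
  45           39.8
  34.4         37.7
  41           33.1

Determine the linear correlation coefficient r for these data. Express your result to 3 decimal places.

n = 8, ΣX = 343.1, ΣY = 297.9, ΣX² = 15186.87, ΣY² = 11307.31, ΣXY = 12988.93
nΣXY − ΣXΣY = 103911.44 − 102209.49 = 1701.95
nΣX² − (ΣX)² = 121494.96 − 117717.61 = 3777.35; nΣY² − (ΣY)² = 90458.48 − 88744.41 = 1714.07
r = 1701.95 / √(3777.35 × 1714.07) = 1701.95 / 2544.5318 ≈ 0.669

0.669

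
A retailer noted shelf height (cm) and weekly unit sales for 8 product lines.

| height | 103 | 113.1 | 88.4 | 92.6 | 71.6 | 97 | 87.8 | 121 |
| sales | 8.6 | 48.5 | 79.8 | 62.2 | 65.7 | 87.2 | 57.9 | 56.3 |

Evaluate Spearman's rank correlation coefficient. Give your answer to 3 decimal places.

Rank height: 6, 7, 3, 4, 1, 5, 2, 8
Rank sales: 1, 2, 7, 5, 6, 8, 4, 3
d = rank(height) − rank(sales): 5, 5, -4, -1, -5, -3, -2, 5; Σd² = 130
ρ = 1 − 6Σd² / [n(n²−1)] = 1 − 6×130 / (8×63) = 1 − 780/504 ≈ -0.548

-0.548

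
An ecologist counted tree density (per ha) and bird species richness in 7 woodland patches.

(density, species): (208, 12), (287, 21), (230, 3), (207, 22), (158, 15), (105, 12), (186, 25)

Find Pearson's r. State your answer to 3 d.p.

0.133

n = 7, Σx = 1381, Σy = 110, Σx² = 291967, Σy² = 2072, Σxy = 22047
nΣxy − ΣxΣy = 154329 − 151910 = 2419
nΣx² − (Σx)² = 2043769 − 1907161 = 136608; nΣy² − (Σy)² = 14504 − 12100 = 2404
r = 2419 / √(136608 × 2404) = 2419 / 18121.9655 ≈ 0.133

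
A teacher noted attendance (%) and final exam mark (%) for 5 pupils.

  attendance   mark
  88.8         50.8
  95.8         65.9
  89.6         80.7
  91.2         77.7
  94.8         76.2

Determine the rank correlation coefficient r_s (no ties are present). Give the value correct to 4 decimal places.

Rank attendance: 1, 5, 2, 3, 4
Rank mark: 1, 2, 5, 4, 3
d = rank(attendance) − rank(mark): 0, 3, -3, -1, 1; Σd² = 20
ρ = 1 − 6Σd² / [n(n²−1)] = 1 − 6×20 / (5×24) = 1 − 120/120 ≈ 0.0000

0.0000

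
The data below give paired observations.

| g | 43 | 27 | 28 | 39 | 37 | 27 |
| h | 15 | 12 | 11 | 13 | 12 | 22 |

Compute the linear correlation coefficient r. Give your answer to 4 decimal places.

n = 6, Σg = 201, Σh = 85, Σg² = 6981, Σh² = 1287, Σgh = 2822
nΣgh − ΣgΣh = 16932 − 17085 = -153
nΣg² − (Σg)² = 41886 − 40401 = 1485; nΣh² − (Σh)² = 7722 − 7225 = 497
r = -153 / √(1485 × 497) = -153 / 859.0955 ≈ -0.1781

-0.1781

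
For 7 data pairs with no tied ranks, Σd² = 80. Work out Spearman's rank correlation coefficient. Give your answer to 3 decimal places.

-0.429

ρ = 1 − 6Σd² / [n(n²−1)] = 1 − 6×80 / (7×48)
  = 1 − 480/336 = 1 − 1.4286 ≈ -0.429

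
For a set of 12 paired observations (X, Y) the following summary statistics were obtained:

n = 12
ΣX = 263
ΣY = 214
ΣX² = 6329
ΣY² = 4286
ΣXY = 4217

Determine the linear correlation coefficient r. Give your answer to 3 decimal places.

r = (nΣXY − ΣXΣY) / √[(nΣX² − (ΣX)²)(nΣY² − (ΣY)²)]
Numerator: 12×4217 − 263×214 = -5678
Denominator: √[(75948 − 69169)(51432 − 45796)] = √[6779 × 5636] = 6181.1361
r = -5678 / 6181.1361 ≈ -0.919

-0.919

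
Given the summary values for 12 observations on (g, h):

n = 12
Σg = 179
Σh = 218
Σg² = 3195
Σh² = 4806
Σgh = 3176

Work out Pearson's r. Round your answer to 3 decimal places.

r = (nΣgh − ΣgΣh) / √[(nΣg² − (Σg)²)(nΣh² − (Σh)²)]
Numerator: 12×3176 − 179×218 = -910
Denominator: √[(38340 − 32041)(57672 − 47524)] = √[6299 × 10148] = 7995.1393
r = -910 / 7995.1393 ≈ -0.114

-0.114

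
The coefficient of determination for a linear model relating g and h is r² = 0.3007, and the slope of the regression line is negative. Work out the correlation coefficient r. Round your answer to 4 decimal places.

-0.5484

|r| = √0.3007 = 0.5484
The association is negative, so r = −0.5484.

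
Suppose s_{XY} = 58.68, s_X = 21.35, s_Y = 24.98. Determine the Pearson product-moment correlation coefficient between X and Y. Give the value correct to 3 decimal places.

r = Cov(X,Y) / (s_X · s_Y) = 58.68 / (21.35 × 24.98)
  = 58.68 / 533.3230 ≈ 0.110

0.110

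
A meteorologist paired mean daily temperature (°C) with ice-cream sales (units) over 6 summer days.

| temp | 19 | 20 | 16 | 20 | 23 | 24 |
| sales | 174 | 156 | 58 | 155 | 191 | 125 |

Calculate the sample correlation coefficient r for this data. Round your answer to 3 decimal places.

0.561

n = 6, Σx = 122, Σy = 859, Σx² = 2522, Σy² = 134107, Σxy = 17847
nΣxy − ΣxΣy = 107082 − 104798 = 2284
nΣx² − (Σx)² = 15132 − 14884 = 248; nΣy² − (Σy)² = 804642 − 737881 = 66761
r = 2284 / √(248 × 66761) = 2284 / 4068.9959 ≈ 0.561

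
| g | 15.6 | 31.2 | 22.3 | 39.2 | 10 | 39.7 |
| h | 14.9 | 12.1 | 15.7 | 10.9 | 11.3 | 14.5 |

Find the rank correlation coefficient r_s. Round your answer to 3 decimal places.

Rank g: 2, 4, 3, 5, 1, 6
Rank h: 5, 3, 6, 1, 2, 4
d = rank(g) − rank(h): -3, 1, -3, 4, -1, 2; Σd² = 40
ρ = 1 − 6Σd² / [n(n²−1)] = 1 − 6×40 / (6×35) = 1 − 240/210 ≈ -0.143

-0.143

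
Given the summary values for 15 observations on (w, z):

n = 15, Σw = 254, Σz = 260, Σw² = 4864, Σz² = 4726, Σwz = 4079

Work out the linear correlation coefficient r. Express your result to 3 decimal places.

r = (nΣwz − ΣwΣz) / √[(nΣw² − (Σw)²)(nΣz² − (Σz)²)]
Numerator: 15×4079 − 254×260 = -4855
Denominator: √[(72960 − 64516)(70890 − 67600)] = √[8444 × 3290] = 5270.7457
r = -4855 / 5270.7457 ≈ -0.921

-0.921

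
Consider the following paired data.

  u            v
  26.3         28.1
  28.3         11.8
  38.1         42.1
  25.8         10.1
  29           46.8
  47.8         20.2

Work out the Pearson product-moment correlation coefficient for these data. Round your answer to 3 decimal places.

n = 6, Σu = 195.3, Σv = 159.1, Σu² = 6735.67, Σv² = 5401.55, Σuv = 5260.32
nΣuv − ΣuΣv = 31561.92 − 31072.23 = 489.69
nΣu² − (Σu)² = 40414.02 − 38142.09 = 2271.93; nΣv² − (Σv)² = 32409.3 − 25312.81 = 7096.49
r = 489.69 / √(2271.93 × 7096.49) = 489.69 / 4015.3118 ≈ 0.122

0.122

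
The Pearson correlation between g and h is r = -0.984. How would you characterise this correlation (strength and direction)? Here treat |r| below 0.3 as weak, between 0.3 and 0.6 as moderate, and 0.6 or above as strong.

strong negative

r = -0.984 < 0 so the relationship is negative.
|r| = 0.984, which falls in the strong range.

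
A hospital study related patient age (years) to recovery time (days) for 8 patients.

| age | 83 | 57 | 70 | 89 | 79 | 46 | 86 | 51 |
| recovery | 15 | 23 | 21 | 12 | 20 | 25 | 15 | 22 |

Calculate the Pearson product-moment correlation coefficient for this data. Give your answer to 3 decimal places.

n = 8, Σx = 561, Σy = 153, Σx² = 41313, Σy² = 3073, Σxy = 10236
nΣxy − ΣxΣy = 81888 − 85833 = -3945
nΣx² − (Σx)² = 330504 − 314721 = 15783; nΣy² − (Σy)² = 24584 − 23409 = 1175
r = -3945 / √(15783 × 1175) = -3945 / 4306.3935 ≈ -0.916

-0.916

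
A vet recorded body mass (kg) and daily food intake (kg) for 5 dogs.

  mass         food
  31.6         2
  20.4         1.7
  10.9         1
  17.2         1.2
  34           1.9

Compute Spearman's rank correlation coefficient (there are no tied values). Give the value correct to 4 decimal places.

0.9000

Rank mass: 4, 3, 1, 2, 5
Rank food: 5, 3, 1, 2, 4
d = rank(mass) − rank(food): -1, 0, 0, 0, 1; Σd² = 2
ρ = 1 − 6Σd² / [n(n²−1)] = 1 − 6×2 / (5×24) = 1 − 12/120 ≈ 0.9000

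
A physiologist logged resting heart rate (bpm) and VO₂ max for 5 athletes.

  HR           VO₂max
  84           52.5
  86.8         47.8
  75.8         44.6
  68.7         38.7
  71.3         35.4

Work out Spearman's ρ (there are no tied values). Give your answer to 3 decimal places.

0.800

Rank HR: 4, 5, 3, 1, 2
Rank VO₂max: 5, 4, 3, 2, 1
d = rank(HR) − rank(VO₂max): -1, 1, 0, -1, 1; Σd² = 4
ρ = 1 − 6Σd² / [n(n²−1)] = 1 − 6×4 / (5×24) = 1 − 24/120 ≈ 0.800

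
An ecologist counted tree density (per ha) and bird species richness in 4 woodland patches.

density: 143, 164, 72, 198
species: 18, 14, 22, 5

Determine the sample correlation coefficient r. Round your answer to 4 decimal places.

n = 4, Σx = 577, Σy = 59, Σx² = 91733, Σy² = 1029, Σxy = 7444
nΣxy − ΣxΣy = 29776 − 34043 = -4267
nΣx² − (Σx)² = 366932 − 332929 = 34003; nΣy² − (Σy)² = 4116 − 3481 = 635
r = -4267 / √(34003 × 635) = -4267 / 4646.7091 ≈ -0.9183

-0.9183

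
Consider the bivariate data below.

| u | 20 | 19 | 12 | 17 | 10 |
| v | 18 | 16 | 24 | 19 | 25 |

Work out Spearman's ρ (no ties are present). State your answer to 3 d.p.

-0.900

Rank u: 5, 4, 2, 3, 1
Rank v: 2, 1, 4, 3, 5
d = rank(u) − rank(v): 3, 3, -2, 0, -4; Σd² = 38
ρ = 1 − 6Σd² / [n(n²−1)] = 1 − 6×38 / (5×24) = 1 − 228/120 ≈ -0.900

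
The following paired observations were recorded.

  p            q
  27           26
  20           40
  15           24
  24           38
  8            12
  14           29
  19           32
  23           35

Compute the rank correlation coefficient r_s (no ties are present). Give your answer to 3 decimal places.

Rank p: 8, 5, 3, 7, 1, 2, 4, 6
Rank q: 3, 8, 2, 7, 1, 4, 5, 6
d = rank(p) − rank(q): 5, -3, 1, 0, 0, -2, -1, 0; Σd² = 40
ρ = 1 − 6Σd² / [n(n²−1)] = 1 − 6×40 / (8×63) = 1 − 240/504 ≈ 0.524

0.524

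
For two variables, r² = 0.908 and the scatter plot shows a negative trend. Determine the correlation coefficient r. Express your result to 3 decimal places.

|r| = √0.908 = 0.953
The association is negative, so r = −0.953.

-0.953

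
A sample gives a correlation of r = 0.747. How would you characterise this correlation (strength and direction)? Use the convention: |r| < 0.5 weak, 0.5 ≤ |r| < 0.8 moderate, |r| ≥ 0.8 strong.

moderate positive

r = 0.747 > 0 so the relationship is positive.
|r| = 0.747, which falls in the moderate range.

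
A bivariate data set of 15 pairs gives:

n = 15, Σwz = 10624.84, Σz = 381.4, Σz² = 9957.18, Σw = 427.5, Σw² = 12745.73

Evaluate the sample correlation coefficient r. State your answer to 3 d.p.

-0.642

r = (nΣwz − ΣwΣz) / √[(nΣw² − (Σw)²)(nΣz² − (Σz)²)]
Numerator: 15×10624.84 − 427.5×381.4 = -3675.9
Denominator: √[(191185.95 − 182756.25)(149357.7 − 145465.96)] = √[8429.7 × 3891.74] = 5727.6697
r = -3675.9 / 5727.6697 ≈ -0.642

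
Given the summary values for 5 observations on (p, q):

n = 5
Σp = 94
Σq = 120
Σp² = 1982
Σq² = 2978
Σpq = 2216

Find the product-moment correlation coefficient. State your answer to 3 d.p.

r = (nΣpq − ΣpΣq) / √[(nΣp² − (Σp)²)(nΣq² − (Σq)²)]
Numerator: 5×2216 − 94×120 = -200
Denominator: √[(9910 − 8836)(14890 − 14400)] = √[1074 × 490] = 725.4378
r = -200 / 725.4378 ≈ -0.276

-0.276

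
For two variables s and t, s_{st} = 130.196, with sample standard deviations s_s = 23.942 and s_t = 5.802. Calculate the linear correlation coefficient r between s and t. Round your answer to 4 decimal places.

r = Cov(s,t) / (s_s · s_t) = 130.196 / (23.942 × 5.802)
  = 130.196 / 138.9115 ≈ 0.9373

0.9373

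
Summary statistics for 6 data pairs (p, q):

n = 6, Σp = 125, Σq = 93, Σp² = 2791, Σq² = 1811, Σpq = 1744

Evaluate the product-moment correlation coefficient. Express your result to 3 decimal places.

r = (nΣpq − ΣpΣq) / √[(nΣp² − (Σp)²)(nΣq² − (Σq)²)]
Numerator: 6×1744 − 125×93 = -1161
Denominator: √[(16746 − 15625)(10866 − 8649)] = √[1121 × 2217] = 1576.4698
r = -1161 / 1576.4698 ≈ -0.736

-0.736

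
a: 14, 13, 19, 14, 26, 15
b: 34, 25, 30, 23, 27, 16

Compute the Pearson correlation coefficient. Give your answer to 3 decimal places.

n = 6, Σa = 101, Σb = 155, Σa² = 1823, Σb² = 4195, Σab = 2635
nΣab − ΣaΣb = 15810 − 15655 = 155
nΣa² − (Σa)² = 10938 − 10201 = 737; nΣb² − (Σb)² = 25170 − 24025 = 1145
r = 155 / √(737 × 1145) = 155 / 918.6212 ≈ 0.169

0.169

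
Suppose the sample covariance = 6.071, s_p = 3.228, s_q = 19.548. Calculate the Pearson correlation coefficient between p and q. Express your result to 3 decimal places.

0.096

r = Cov(p,q) / (s_p · s_q) = 6.071 / (3.228 × 19.548)
  = 6.071 / 63.1009 ≈ 0.096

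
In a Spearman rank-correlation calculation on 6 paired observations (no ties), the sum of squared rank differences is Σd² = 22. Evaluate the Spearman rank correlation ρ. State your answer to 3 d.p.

0.371

ρ = 1 − 6Σd² / [n(n²−1)] = 1 − 6×22 / (6×35)
  = 1 − 132/210 = 1 − 0.6286 ≈ 0.371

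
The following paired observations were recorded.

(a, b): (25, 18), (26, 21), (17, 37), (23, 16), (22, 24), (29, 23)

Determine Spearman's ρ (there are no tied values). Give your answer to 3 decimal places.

Rank a: 4, 5, 1, 3, 2, 6
Rank b: 2, 3, 6, 1, 5, 4
d = rank(a) − rank(b): 2, 2, -5, 2, -3, 2; Σd² = 50
ρ = 1 − 6Σd² / [n(n²−1)] = 1 − 6×50 / (6×35) = 1 − 300/210 ≈ -0.429

-0.429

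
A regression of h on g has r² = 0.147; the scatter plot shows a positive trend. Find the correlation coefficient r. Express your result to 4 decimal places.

|r| = √0.147 = 0.3834
The association is positive, so r = 0.3834.

0.3834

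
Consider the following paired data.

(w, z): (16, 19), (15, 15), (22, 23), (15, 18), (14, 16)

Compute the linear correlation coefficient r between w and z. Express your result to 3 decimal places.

0.915

n = 5, Σw = 82, Σz = 91, Σw² = 1386, Σz² = 1695, Σwz = 1529
nΣwz − ΣwΣz = 7645 − 7462 = 183
nΣw² − (Σw)² = 6930 − 6724 = 206; nΣz² − (Σz)² = 8475 − 8281 = 194
r = 183 / √(206 × 194) = 183 / 199.9100 ≈ 0.915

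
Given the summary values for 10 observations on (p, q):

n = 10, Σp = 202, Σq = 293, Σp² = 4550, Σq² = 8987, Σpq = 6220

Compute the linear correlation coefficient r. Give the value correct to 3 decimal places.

r = (nΣpq − ΣpΣq) / √[(nΣp² − (Σp)²)(nΣq² − (Σq)²)]
Numerator: 10×6220 − 202×293 = 3014
Denominator: √[(45500 − 40804)(89870 − 85849)] = √[4696 × 4021] = 4345.4132
r = 3014 / 4345.4132 ≈ 0.694

0.694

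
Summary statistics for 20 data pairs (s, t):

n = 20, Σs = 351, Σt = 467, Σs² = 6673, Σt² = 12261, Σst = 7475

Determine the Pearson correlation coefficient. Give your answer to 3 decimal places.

-0.864

r = (nΣst − ΣsΣt) / √[(nΣs² − (Σs)²)(nΣt² − (Σt)²)]
Numerator: 20×7475 − 351×467 = -14417
Denominator: √[(133460 − 123201)(245220 − 218089)] = √[10259 × 27131] = 16683.4328
r = -14417 / 16683.4328 ≈ -0.864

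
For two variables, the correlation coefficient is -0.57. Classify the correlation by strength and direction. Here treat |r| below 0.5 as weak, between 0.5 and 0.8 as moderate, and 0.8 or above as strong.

r = -0.57 < 0 so the relationship is negative.
|r| = 0.57, which falls in the moderate range.

moderate negative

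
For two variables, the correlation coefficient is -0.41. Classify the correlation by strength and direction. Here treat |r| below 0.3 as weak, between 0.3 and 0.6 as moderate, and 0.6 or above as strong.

moderate negative

r = -0.41 < 0 so the relationship is negative.
|r| = 0.41, which falls in the moderate range.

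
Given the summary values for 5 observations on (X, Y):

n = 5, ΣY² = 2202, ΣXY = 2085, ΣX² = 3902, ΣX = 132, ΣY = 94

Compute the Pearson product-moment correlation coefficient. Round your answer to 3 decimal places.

-0.931

r = (nΣXY − ΣXΣY) / √[(nΣX² − (ΣX)²)(nΣY² − (ΣY)²)]
Numerator: 5×2085 − 132×94 = -1983
Denominator: √[(19510 − 17424)(11010 − 8836)] = √[2086 × 2174] = 2129.5455
r = -1983 / 2129.5455 ≈ -0.931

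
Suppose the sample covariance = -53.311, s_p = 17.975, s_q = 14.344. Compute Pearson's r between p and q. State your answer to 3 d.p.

-0.207

r = Cov(p,q) / (s_p · s_q) = -53.311 / (17.975 × 14.344)
  = -53.311 / 257.8334 ≈ -0.207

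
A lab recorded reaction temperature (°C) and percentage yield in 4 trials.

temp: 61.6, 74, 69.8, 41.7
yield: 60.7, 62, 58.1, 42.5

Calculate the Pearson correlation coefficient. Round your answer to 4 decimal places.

0.9277

n = 4, Σx = 247.1, Σy = 223.3, Σx² = 15881.49, Σy² = 12710.35, Σxy = 14154.75
nΣxy − ΣxΣy = 56619 − 55177.43 = 1441.57
nΣx² − (Σx)² = 63525.96 − 61058.41 = 2467.55; nΣy² − (Σy)² = 50841.4 − 49862.89 = 978.51
r = 1441.57 / √(2467.55 × 978.51) = 1441.57 / 1553.8733 ≈ 0.9277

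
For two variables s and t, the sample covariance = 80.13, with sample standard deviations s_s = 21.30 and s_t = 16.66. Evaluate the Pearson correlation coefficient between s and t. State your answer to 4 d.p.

r = Cov(s,t) / (s_s · s_t) = 80.13 / (21.30 × 16.66)
  = 80.13 / 354.8580 ≈ 0.2258

0.2258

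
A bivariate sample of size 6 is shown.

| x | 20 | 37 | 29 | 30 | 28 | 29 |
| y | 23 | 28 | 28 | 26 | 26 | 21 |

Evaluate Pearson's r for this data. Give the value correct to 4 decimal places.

0.5570

n = 6, Σx = 173, Σy = 152, Σx² = 5135, Σy² = 3890, Σxy = 4425
nΣxy − ΣxΣy = 26550 − 26296 = 254
nΣx² − (Σx)² = 30810 − 29929 = 881; nΣy² − (Σy)² = 23340 − 23104 = 236
r = 254 / √(881 × 236) = 254 / 455.9781 ≈ 0.5570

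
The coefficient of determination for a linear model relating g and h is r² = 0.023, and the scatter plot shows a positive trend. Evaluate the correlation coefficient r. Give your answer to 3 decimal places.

|r| = √0.023 = 0.152
The association is positive, so r = 0.152.

0.152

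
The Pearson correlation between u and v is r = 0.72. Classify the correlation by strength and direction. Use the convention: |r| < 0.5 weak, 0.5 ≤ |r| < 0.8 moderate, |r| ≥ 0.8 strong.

r = 0.72 > 0 so the relationship is positive.
|r| = 0.72, which falls in the moderate range.

moderate positive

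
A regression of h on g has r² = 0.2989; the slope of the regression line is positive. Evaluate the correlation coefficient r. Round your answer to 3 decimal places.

|r| = √0.2989 = 0.547
The association is positive, so r = 0.547.

0.547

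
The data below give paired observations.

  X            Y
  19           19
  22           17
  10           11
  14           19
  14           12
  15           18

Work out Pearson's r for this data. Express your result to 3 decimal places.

0.595

n = 6, ΣX = 94, ΣY = 96, ΣX² = 1562, ΣY² = 1600, ΣXY = 1549
nΣXY − ΣXΣY = 9294 − 9024 = 270
nΣX² − (ΣX)² = 9372 − 8836 = 536; nΣY² − (ΣY)² = 9600 − 9216 = 384
r = 270 / √(536 × 384) = 270 / 453.6783 ≈ 0.595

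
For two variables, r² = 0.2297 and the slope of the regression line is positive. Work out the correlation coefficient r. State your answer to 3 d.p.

0.479

|r| = √0.2297 = 0.479
The association is positive, so r = 0.479.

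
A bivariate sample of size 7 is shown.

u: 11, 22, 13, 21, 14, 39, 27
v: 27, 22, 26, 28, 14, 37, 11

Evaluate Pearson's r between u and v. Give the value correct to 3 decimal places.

n = 7, Σu = 147, Σv = 165, Σu² = 3661, Σv² = 4359, Σuv = 3643
nΣuv − ΣuΣv = 25501 − 24255 = 1246
nΣu² − (Σu)² = 25627 − 21609 = 4018; nΣv² − (Σv)² = 30513 − 27225 = 3288
r = 1246 / √(4018 × 3288) = 1246 / 3634.7192 ≈ 0.343

0.343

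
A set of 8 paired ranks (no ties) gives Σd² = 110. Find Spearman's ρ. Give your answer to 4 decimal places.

-0.3095

ρ = 1 − 6Σd² / [n(n²−1)] = 1 − 6×110 / (8×63)
  = 1 − 660/504 = 1 − 1.30952 ≈ -0.3095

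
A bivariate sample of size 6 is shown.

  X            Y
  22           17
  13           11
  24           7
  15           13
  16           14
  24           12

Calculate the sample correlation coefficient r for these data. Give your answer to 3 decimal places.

-0.172

n = 6, ΣX = 114, ΣY = 74, ΣX² = 2286, ΣY² = 968, ΣXY = 1392
nΣXY − ΣXΣY = 8352 − 8436 = -84
nΣX² − (ΣX)² = 13716 − 12996 = 720; nΣY² − (ΣY)² = 5808 − 5476 = 332
r = -84 / √(720 × 332) = -84 / 488.9172 ≈ -0.172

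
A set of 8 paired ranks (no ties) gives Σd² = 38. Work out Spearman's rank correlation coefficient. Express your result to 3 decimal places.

0.548

ρ = 1 − 6Σd² / [n(n²−1)] = 1 − 6×38 / (8×63)
  = 1 − 228/504 = 1 − 0.4524 ≈ 0.548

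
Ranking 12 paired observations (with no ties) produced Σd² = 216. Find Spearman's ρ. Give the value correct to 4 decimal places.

0.2448

ρ = 1 − 6Σd² / [n(n²−1)] = 1 − 6×216 / (12×143)
  = 1 − 1296/1716 = 1 − 0.75524 ≈ 0.2448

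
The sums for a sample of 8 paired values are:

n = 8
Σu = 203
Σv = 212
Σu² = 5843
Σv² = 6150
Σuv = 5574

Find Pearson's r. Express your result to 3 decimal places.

0.321

r = (nΣuv − ΣuΣv) / √[(nΣu² − (Σu)²)(nΣv² − (Σv)²)]
Numerator: 8×5574 − 203×212 = 1556
Denominator: √[(46744 − 41209)(49200 − 44944)] = √[5535 × 4256] = 4853.5513
r = 1556 / 4853.5513 ≈ 0.321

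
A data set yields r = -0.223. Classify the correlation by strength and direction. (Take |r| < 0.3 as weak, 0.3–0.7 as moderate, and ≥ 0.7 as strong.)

weak negative

r = -0.223 < 0 so the relationship is negative.
|r| = 0.223, which falls in the weak range.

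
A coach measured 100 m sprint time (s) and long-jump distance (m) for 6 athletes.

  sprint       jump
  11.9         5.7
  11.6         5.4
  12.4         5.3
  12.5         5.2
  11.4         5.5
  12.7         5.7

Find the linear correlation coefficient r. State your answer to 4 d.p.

n = 6, Σx = 72.5, Σy = 32.8, Σx² = 877.43, Σy² = 179.52, Σxy = 396.28
nΣxy − ΣxΣy = 2377.68 − 2378 = -0.32
nΣx² − (Σx)² = 5264.58 − 5256.25 = 8.33; nΣy² − (Σy)² = 1077.12 − 1075.84 = 1.28
r = -0.32 / √(8.33 × 1.28) = -0.32 / 3.2653 ≈ -0.0980

-0.0980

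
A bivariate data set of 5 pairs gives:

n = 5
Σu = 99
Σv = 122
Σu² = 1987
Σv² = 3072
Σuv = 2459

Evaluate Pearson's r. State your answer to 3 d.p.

0.859

r = (nΣuv − ΣuΣv) / √[(nΣu² − (Σu)²)(nΣv² − (Σv)²)]
Numerator: 5×2459 − 99×122 = 217
Denominator: √[(9935 − 9801)(15360 − 14884)] = √[134 × 476] = 252.5549
r = 217 / 252.5549 ≈ 0.859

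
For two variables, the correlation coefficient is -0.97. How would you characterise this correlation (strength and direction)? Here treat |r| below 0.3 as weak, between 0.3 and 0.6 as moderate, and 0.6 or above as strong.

r = -0.97 < 0 so the relationship is negative.
|r| = 0.97, which falls in the strong range.

strong negative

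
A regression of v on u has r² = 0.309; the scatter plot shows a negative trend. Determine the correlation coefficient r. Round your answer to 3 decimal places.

|r| = √0.309 = 0.556
The association is negative, so r = −0.556.

-0.556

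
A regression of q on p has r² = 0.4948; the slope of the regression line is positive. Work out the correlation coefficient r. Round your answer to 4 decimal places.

|r| = √0.4948 = 0.7034
The association is positive, so r = 0.7034.

0.7034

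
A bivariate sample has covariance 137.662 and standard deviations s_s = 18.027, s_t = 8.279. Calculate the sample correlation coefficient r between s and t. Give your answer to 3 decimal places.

r = Cov(s,t) / (s_s · s_t) = 137.662 / (18.027 × 8.279)
  = 137.662 / 149.2455 ≈ 0.922

0.922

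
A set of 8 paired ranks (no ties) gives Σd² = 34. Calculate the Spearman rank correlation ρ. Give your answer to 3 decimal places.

ρ = 1 − 6Σd² / [n(n²−1)] = 1 − 6×34 / (8×63)
  = 1 − 204/504 = 1 − 0.4048 ≈ 0.595

0.595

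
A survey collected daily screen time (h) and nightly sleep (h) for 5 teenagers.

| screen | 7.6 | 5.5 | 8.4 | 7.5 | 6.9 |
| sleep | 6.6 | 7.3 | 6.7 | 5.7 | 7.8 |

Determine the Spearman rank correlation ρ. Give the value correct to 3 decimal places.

-0.500

Rank screen: 4, 1, 5, 3, 2
Rank sleep: 2, 4, 3, 1, 5
d = rank(screen) − rank(sleep): 2, -3, 2, 2, -3; Σd² = 30
ρ = 1 − 6Σd² / [n(n²−1)] = 1 − 6×30 / (5×24) = 1 − 180/120 ≈ -0.500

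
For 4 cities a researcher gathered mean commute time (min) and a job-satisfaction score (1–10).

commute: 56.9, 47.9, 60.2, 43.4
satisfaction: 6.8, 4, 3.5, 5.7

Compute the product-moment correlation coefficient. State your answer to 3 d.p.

-0.152

n = 4, Σx = 208.4, Σy = 20, Σx² = 11039.62, Σy² = 106.98, Σxy = 1036.6
nΣxy − ΣxΣy = 4146.4 − 4168 = -21.6
nΣx² − (Σx)² = 44158.48 − 43430.56 = 727.92; nΣy² − (Σy)² = 427.92 − 400 = 27.92
r = -21.6 / √(727.92 × 27.92) = -21.6 / 142.5606 ≈ -0.152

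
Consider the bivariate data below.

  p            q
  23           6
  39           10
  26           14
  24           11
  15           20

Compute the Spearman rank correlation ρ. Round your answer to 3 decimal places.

Rank p: 2, 5, 4, 3, 1
Rank q: 1, 2, 4, 3, 5
d = rank(p) − rank(q): 1, 3, 0, 0, -4; Σd² = 26
ρ = 1 − 6Σd² / [n(n²−1)] = 1 − 6×26 / (5×24) = 1 − 156/120 ≈ -0.300

-0.300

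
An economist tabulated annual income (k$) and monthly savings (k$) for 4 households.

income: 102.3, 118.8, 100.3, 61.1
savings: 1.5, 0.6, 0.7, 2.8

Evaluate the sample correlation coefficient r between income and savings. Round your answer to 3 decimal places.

-0.931

n = 4, Σx = 382.5, Σy = 5.6, Σx² = 38372.03, Σy² = 10.94, Σxy = 466.02
nΣxy − ΣxΣy = 1864.08 − 2142 = -277.92
nΣx² − (Σx)² = 153488.12 − 146306.25 = 7181.87; nΣy² − (Σy)² = 43.76 − 31.36 = 12.4
r = -277.92 / √(7181.87 × 12.4) = -277.92 / 298.4212 ≈ -0.931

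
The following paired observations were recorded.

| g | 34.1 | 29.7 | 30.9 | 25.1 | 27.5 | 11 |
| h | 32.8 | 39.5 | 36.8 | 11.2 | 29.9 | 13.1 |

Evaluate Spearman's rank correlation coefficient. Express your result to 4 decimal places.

Rank g: 6, 4, 5, 2, 3, 1
Rank h: 4, 6, 5, 1, 3, 2
d = rank(g) − rank(h): 2, -2, 0, 1, 0, -1; Σd² = 10
ρ = 1 − 6Σd² / [n(n²−1)] = 1 − 6×10 / (6×35) = 1 − 60/210 ≈ 0.7143

0.7143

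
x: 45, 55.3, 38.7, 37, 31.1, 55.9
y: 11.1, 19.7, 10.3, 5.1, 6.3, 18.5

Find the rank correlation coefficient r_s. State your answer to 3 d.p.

Rank x: 4, 5, 3, 2, 1, 6
Rank y: 4, 6, 3, 1, 2, 5
d = rank(x) − rank(y): 0, -1, 0, 1, -1, 1; Σd² = 4
ρ = 1 − 6Σd² / [n(n²−1)] = 1 − 6×4 / (6×35) = 1 − 24/210 ≈ 0.886

0.886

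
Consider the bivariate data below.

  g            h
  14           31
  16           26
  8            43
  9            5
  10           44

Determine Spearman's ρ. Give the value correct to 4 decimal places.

Rank g: 4, 5, 1, 2, 3
Rank h: 3, 2, 4, 1, 5
d = rank(g) − rank(h): 1, 3, -3, 1, -2; Σd² = 24
ρ = 1 − 6Σd² / [n(n²−1)] = 1 − 6×24 / (5×24) = 1 − 144/120 ≈ -0.2000

-0.2000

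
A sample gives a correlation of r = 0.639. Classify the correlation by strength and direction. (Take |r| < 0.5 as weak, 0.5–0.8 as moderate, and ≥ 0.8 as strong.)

moderate positive

r = 0.639 > 0 so the relationship is positive.
|r| = 0.639, which falls in the moderate range.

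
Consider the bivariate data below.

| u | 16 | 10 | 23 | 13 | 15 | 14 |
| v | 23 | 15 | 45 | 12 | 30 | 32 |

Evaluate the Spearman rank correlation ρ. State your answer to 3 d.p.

Rank u: 5, 1, 6, 2, 4, 3
Rank v: 3, 2, 6, 1, 4, 5
d = rank(u) − rank(v): 2, -1, 0, 1, 0, -2; Σd² = 10
ρ = 1 − 6Σd² / [n(n²−1)] = 1 − 6×10 / (6×35) = 1 − 60/210 ≈ 0.714

0.714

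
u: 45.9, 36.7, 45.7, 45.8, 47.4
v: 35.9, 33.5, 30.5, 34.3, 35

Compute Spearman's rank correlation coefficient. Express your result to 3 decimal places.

Rank u: 4, 1, 2, 3, 5
Rank v: 5, 2, 1, 3, 4
d = rank(u) − rank(v): -1, -1, 1, 0, 1; Σd² = 4
ρ = 1 − 6Σd² / [n(n²−1)] = 1 − 6×4 / (5×24) = 1 − 24/120 ≈ 0.800

0.800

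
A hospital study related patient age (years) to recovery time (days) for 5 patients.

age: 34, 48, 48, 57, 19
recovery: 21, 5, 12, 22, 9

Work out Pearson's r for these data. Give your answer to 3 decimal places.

0.252

n = 5, Σx = 206, Σy = 69, Σx² = 9374, Σy² = 1175, Σxy = 2955
nΣxy − ΣxΣy = 14775 − 14214 = 561
nΣx² − (Σx)² = 46870 − 42436 = 4434; nΣy² − (Σy)² = 5875 − 4761 = 1114
r = 561 / √(4434 × 1114) = 561 / 2222.4932 ≈ 0.252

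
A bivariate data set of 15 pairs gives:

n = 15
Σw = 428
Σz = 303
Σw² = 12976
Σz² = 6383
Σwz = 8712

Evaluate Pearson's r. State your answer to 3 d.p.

r = (nΣwz − ΣwΣz) / √[(nΣw² − (Σw)²)(nΣz² − (Σz)²)]
Numerator: 15×8712 − 428×303 = 996
Denominator: √[(194640 − 183184)(95745 − 91809)] = √[11456 × 3936] = 6714.9695
r = 996 / 6714.9695 ≈ 0.148

0.148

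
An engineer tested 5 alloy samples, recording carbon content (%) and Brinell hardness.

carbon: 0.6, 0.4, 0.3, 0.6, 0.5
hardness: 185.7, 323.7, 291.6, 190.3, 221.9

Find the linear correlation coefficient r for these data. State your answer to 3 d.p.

-0.891

n = 5, Σx = 2.4, Σy = 1213.2, Σx² = 1.22, Σy² = 309750.44, Σxy = 553.51
nΣxy − ΣxΣy = 2767.55 − 2911.68 = -144.13
nΣx² − (Σx)² = 6.1 − 5.76 = 0.34; nΣy² − (Σy)² = 1548752.2 − 1471854.24 = 76897.96
r = -144.13 / √(0.34 × 76897.96) = -144.13 / 161.6951 ≈ -0.891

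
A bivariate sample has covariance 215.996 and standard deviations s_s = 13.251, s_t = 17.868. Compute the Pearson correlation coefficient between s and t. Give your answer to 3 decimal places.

0.912

r = Cov(s,t) / (s_s · s_t) = 215.996 / (13.251 × 17.868)
  = 215.996 / 236.7689 ≈ 0.912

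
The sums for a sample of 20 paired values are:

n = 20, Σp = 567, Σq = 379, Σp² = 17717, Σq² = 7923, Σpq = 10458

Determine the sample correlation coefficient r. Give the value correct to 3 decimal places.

r = (nΣpq − ΣpΣq) / √[(nΣp² − (Σp)²)(nΣq² − (Σq)²)]
Numerator: 20×10458 − 567×379 = -5733
Denominator: √[(354340 − 321489)(158460 − 143641)] = √[32851 × 14819] = 22063.9745
r = -5733 / 22063.9745 ≈ -0.260

-0.260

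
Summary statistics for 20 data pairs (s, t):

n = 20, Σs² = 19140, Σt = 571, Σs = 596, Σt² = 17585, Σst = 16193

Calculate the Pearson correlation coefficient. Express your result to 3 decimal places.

-0.619

r = (nΣst − ΣsΣt) / √[(nΣs² − (Σs)²)(nΣt² − (Σt)²)]
Numerator: 20×16193 − 596×571 = -16456
Denominator: √[(382800 − 355216)(351700 − 326041)] = √[27584 × 25659] = 26604.0947
r = -16456 / 26604.0947 ≈ -0.619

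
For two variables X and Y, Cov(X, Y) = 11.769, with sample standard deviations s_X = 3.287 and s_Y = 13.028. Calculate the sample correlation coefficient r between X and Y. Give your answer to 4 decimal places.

r = Cov(X,Y) / (s_X · s_Y) = 11.769 / (3.287 × 13.028)
  = 11.769 / 42.8230 ≈ 0.2748

0.2748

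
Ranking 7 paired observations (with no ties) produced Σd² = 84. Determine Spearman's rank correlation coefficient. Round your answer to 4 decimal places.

-0.5000

ρ = 1 − 6Σd² / [n(n²−1)] = 1 − 6×84 / (7×48)
  = 1 − 504/336 = 1 − 1.50000 ≈ -0.5000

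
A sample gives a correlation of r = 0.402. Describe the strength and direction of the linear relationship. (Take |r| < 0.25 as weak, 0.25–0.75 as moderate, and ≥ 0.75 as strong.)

moderate positive

r = 0.402 > 0 so the relationship is positive.
|r| = 0.402, which falls in the moderate range.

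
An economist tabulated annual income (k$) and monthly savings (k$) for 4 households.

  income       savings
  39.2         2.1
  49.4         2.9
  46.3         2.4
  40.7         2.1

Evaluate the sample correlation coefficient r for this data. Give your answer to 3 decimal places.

n = 4, Σx = 175.6, Σy = 9.5, Σx² = 7777.18, Σy² = 22.99, Σxy = 422.17
nΣxy − ΣxΣy = 1688.68 − 1668.2 = 20.48
nΣx² − (Σx)² = 31108.72 − 30835.36 = 273.36; nΣy² − (Σy)² = 91.96 − 90.25 = 1.71
r = 20.48 / √(273.36 × 1.71) = 20.48 / 21.6205 ≈ 0.947

0.947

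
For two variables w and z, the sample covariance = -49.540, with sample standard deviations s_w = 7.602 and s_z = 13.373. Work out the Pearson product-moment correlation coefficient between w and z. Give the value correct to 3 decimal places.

r = Cov(w,z) / (s_w · s_z) = -49.540 / (7.602 × 13.373)
  = -49.540 / 101.6615 ≈ -0.487

-0.487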